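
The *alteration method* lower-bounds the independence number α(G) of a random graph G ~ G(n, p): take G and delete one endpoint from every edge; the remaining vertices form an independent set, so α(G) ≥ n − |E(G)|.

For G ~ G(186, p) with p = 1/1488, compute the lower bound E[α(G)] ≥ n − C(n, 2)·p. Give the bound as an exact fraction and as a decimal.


E[|E(G)|] = C(186, 2)·p = 17205 · (1/1488) = 185/16.
E[α(G)] ≥ n − E[|E(G)|] = 186 − 185/16 = 2791/16.
Numerically: ≈ 174.437500.
(This is only a lower bound; the true E[α(G)] may be larger.)

E[α(G)] ≥ 2791/16 ≈ 174.437500.


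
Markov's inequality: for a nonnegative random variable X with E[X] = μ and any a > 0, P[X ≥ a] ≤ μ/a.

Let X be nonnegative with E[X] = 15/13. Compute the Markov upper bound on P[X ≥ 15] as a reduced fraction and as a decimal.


μ = E[X] = 15/13, a = 15.
Markov: P[X ≥ 15] ≤ μ/a = (15/13)/15 = 1/13.
Numerically: ≈ 0.0769.
(Since a = 15 > μ = 1.1538, the bound 1/13 is < 1 and informative.)

P[X ≥ 15] ≤ 1/13 ≈ 0.0769.


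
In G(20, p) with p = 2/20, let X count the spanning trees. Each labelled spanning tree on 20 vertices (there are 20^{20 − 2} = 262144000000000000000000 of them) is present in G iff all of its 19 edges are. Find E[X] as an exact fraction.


K_20 has 20^{20 − 2} = 262144000000000000000000 labelled spanning trees.
For each such spanning tree H, let X_H = 1 if all 19 edges of H are present in G. Then P[X_H = 1] = p^{19} = (1/10)^{19} = 1/10000000000000000000.
By linearity of expectation: E[X] = Σ_H E[X_H] = 262144000000000000000000 · p^{19} = 262144000000000000000000 · 1/10000000000000000000 = 131072/5.
Numerically: E[X] ≈ 2.621e+04.

E[X] = 262144000000000000000000 · (1/10)^{19} = 131072/5 ≈ 2.621e+04.


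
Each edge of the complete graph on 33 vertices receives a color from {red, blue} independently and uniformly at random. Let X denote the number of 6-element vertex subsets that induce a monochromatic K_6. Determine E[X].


Let X = Σ_S X_S over the C(33, 6) = 1107568 subsets S of size 6, where X_S = 1 if the K_6 on S is monochromatic.
For a fixed S, the K_6 on S has C(6, 2) = 15 edges. P[all 15 edges red] = (1/2)^15, and likewise for blue, so P[monochromatic] = 2·(1/2)^15 = 2^{1 − 15} = 1/16384.
By linearity: E[X] = C(33, 6) · 2^{1 − 15} = 1107568 · 1/16384 = 69223/1024.
Numerically: E[X] ≈ 67.6006.

E[X] = C(33,6)·2^(1−C(6,2)) = 69223/1024 ≈ 67.6006.


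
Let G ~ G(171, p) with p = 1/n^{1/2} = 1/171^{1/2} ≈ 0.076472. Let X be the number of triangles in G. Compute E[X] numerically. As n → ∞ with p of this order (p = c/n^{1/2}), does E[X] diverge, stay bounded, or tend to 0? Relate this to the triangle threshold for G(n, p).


Number of potential triangles: C(171, 3) = 818805.
Each occurs with probability p³ ≈ (0.076472)³ ≈ 4.4720416e-04.
By linearity: E[X] = C(171, 3)·p³ ≈ 818805 · 4.4720416e-04 ≈ 366.17300.
Since α = 1/2 < 1, p = c/n^{1/2} ≫ 1/n is above the triangle threshold p ~ 1/n. Asymptotically E[X] ~ (c³/6)·n^{3(1−α)} = (1³/6)·n^{1.5} → ∞; triangles are abundant w.h.p.

E[X] ≈ 366.17300; in regime p = Θ(1/n^{1/2}) E[X] diverges (above the triangle threshold p ~ 1/n).


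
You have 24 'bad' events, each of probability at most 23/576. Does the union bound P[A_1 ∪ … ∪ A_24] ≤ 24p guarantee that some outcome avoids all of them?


Union bound: P[∪_{i=1}^{24} A_i] ≤ Σ_i P[A_i] ≤ 24·p = 24·(23/576) = 23/24.
Numerically: 23/24 ≈ 0.9583333.
Is 23/24 < 1? YES.
Since P[∪ A_i] ≤ 23/24 < 1, the complement has P[∩ A_i^c] ≥ 1 − 23/24 = 1/24 > 0, so some outcome avoids every A_i.

24·p = 23/24 ≈ 0.9583333; existence CERTIFIED by the union bound.


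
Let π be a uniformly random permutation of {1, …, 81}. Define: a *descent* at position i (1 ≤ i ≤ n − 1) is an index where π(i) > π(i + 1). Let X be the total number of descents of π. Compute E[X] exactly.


Write X = Σ X_I over i = 1, …, 80, with X_I the indicator of one descent.
There are 80 indicators.
For each fixed i, the pair (π(i), π(i+1)) is a uniformly random ordered pair of distinct values from {1, …, 81}; by symmetry P[π(i) > π(i+1)] = 1/2.
By linearity: E[X] = 80 · (1/2) = (81 − 1) · (1/2) = 40 ≈ 40.000000.

E[X] = 40 = 40.000000.


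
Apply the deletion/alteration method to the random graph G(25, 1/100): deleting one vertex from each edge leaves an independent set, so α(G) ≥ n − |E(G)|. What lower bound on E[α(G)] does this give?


E[|E(G)|] = C(25, 2)·p = 300 · (1/100) = 3.
E[α(G)] ≥ n − E[|E(G)|] = 25 − 3 = 22.
Numerically: ≈ 22.0000.
(This is only a lower bound; the true E[α(G)] may be larger.)

E[α(G)] ≥ 22 ≈ 22.0000.


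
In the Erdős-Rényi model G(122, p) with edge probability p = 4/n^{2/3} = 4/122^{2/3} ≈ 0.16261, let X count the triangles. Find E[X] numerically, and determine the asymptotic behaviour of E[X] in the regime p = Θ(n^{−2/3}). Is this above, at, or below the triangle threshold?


Number of potential triangles: C(122, 3) = 295240.
Each occurs with probability p³ ≈ (0.16261)³ ≈ 4.2999194e-03.
By linearity: E[X] = C(122, 3)·p³ ≈ 295240 · 4.2999194e-03 ≈ 1269.50820.
Since α = 2/3 < 1, p = c/n^{2/3} ≫ 1/n is above the triangle threshold p ~ 1/n. Asymptotically E[X] ~ (c³/6)·n^{3(1−α)} = (4³/6)·n^{1} → ∞; triangles are abundant w.h.p.

E[X] ≈ 1269.50820; in regime p = Θ(1/n^{2/3}) E[X] diverges (above the triangle threshold p ~ 1/n).


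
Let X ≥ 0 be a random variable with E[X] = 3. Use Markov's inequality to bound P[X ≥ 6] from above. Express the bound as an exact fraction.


μ = E[X] = 3, a = 6.
Markov: P[X ≥ 6] ≤ μ/a = (3)/6 = 1/2.
Numerically: ≈ 0.500000.
(Since a = 6 > μ = 3.000000, the bound 1/2 is < 1 and informative.)

P[X ≥ 6] ≤ 1/2 ≈ 0.500000.


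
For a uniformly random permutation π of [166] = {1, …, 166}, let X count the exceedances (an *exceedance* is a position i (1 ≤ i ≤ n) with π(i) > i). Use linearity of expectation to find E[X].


Write X = Σ_{i=1}^{166} X_i, where X_i = 1_{π(i) > i}.
For each fixed i, π(i) is uniform over {1, …, 166} (marginal of a uniform permutation), so P[π(i) > i] = (n − i)/n. Summing: Σ_{i=1}^{166} (n − i)/n = (0 + 1 + … + 165)/166 = 166(166 − 1)/(2·166) = (166 − 1)/2.
Hence E[X] = Σ_{i=1}^{166} (166 − i)/166 = 165/2 ≈ 82.500000.

E[X] = 165/2 = 82.500000.


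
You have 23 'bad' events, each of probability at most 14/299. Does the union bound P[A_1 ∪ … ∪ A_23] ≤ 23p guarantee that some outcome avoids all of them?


Union bound: P[∪_{i=1}^{23} A_i] ≤ Σ_i P[A_i] ≤ 23·p = 23·(14/299) = 14/13.
Numerically: 14/13 ≈ 1.077.
Is 14/13 < 1? NO.
Since the bound 14/13 is ≥ 1, the union bound is uninformative here; it does NOT by itself certify existence.

23·p = 14/13 ≈ 1.077; existence NOT certified by the union bound.


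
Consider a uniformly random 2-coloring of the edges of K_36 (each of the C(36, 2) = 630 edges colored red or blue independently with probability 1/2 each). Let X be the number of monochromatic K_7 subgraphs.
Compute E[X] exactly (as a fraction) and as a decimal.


Let X = Σ_S X_S over the C(36, 7) = 8347680 subsets S of size 7, where X_S = 1 if the K_7 on S is monochromatic.
For a fixed S, the K_7 on S has C(7, 2) = 21 edges. P[all 21 edges red] = (1/2)^21, and likewise for blue, so P[monochromatic] = 2·(1/2)^21 = 2^{1 − 21} = 1/1048576.
By linearity of expectation: E[X] = C(36, 7) · 2^{1 − 21} = 8347680 · 1/1048576 = 260865/32768.
Numerically: E[X] ≈ 7.961.

E[X] = C(36,7)·2^(1−C(7,2)) = 260865/32768 ≈ 7.961.


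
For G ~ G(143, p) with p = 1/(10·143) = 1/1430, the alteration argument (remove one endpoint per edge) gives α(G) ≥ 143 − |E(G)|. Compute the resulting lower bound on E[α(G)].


E[|E(G)|] = C(143, 2)·p = 10153 · (1/1430) = 71/10.
E[α(G)] ≥ n − E[|E(G)|] = 143 − 71/10 = 1359/10.
Numerically: ≈ 135.9000.
(This is only a lower bound; the true E[α(G)] may be larger.)

E[α(G)] ≥ 1359/10 ≈ 135.9000.


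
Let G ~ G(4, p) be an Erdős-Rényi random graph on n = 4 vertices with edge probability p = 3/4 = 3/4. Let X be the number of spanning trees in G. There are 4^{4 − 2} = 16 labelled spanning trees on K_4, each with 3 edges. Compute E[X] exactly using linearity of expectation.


K_4 has 4^{4 − 2} = 16 labelled spanning trees.
For each such spanning tree H, let X_H = 1 if all 3 edges of H are present in G. Then P[X_H = 1] = p^{3} = (3/4)^{3} = 27/64.
By linearity: E[X] = Σ_H E[X_H] = 16 · p^{3} = 16 · 27/64 = 27/4.
Numerically: E[X] ≈ 6.75.

E[X] = 16 · (3/4)^{3} = 27/4 ≈ 6.75.


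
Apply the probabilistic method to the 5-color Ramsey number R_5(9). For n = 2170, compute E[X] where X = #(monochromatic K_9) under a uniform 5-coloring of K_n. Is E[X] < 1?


E[X] = C(2170, 9) · 5^{1 − 36} = 2891746779868845075610510 · 5^{−35} = 2891746779868845075610510/2910383045673370361328125.
As a reduced fraction: E[X] = 578349355973769015122102/582076609134674072265625 ≈ 0.9935966.
Is E[X] < 1? YES.
Since E[X] < 1, there exists a 5-coloring of K_{2170} with no monochromatic K_9; hence R_5(9) > 2170.

E[X] = 578349355973769015122102/582076609134674072265625 ≈ 0.9935966; E[X] < 1, so R_5(9) > 2170.


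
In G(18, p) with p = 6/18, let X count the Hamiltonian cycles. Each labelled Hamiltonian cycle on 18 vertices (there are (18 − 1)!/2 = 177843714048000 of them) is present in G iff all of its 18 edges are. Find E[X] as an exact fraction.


K_18 has (18 − 1)!/2 = 177843714048000 labelled Hamiltonian cycles.
For each such Hamiltonian cycle H, let X_H = 1 if all 18 edges of H are present in G. Then P[X_H = 1] = p^{18} = (1/3)^{18} = 1/387420489.
By linearity of expectation: E[X] = Σ_H E[X_H] = 177843714048000 · p^{18} = 177843714048000 · 1/387420489 = 243955712000/531441.
Numerically: E[X] ≈ 4.59e+05.

E[X] = 177843714048000 · (1/3)^{18} = 243955712000/531441 ≈ 4.59e+05.


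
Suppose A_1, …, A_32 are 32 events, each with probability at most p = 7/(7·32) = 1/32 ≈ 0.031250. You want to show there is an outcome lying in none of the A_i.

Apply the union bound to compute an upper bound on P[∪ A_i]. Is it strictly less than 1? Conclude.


Union bound: P[∪_{i=1}^{32} A_i] ≤ Σ_i P[A_i] ≤ 32·p = 32·(1/32) = 1.
Numerically: 1 ≈ 1.000000.
Is 1 < 1? NO.
Since the bound 1 is ≥ 1, the union bound is uninformative here; it does NOT by itself certify existence.

32·p = 1 ≈ 1.000000; existence NOT certified by the union bound.


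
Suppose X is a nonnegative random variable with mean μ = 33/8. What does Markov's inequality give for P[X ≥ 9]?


μ = E[X] = 33/8, a = 9.
Markov: P[X ≥ 9] ≤ μ/a = (33/8)/9 = 11/24.
Numerically: ≈ 0.458333.
(Since a = 9 > μ = 4.125000, the bound 11/24 is < 1 and informative.)

P[X ≥ 9] ≤ 11/24 ≈ 0.458333.


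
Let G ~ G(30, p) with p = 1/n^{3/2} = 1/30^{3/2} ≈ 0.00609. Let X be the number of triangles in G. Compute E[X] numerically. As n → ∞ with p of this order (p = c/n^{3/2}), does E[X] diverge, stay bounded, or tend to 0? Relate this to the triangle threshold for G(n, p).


Number of potential triangles: C(30, 3) = 4060.
Each occurs with probability p³ ≈ (0.00609)³ ≈ 2.25400e-07.
By linearity: E[X] = C(30, 3)·p³ ≈ 4060 · 2.25400e-07 ≈ 0.001.
Since α = 3/2 > 1, p = c/n^{3/2} = o(1/n) is below the triangle threshold p ~ 1/n. Asymptotically E[X] ~ (c³/6)·n^{3(1−α)} = (1³/6)·n^{-1.5} → 0, so by Markov's inequality G has no triangles w.h.p.

E[X] ≈ 0.001; in regime p = Θ(1/n^{3/2}) E[X] tends to 0 (below the triangle threshold p ~ 1/n).


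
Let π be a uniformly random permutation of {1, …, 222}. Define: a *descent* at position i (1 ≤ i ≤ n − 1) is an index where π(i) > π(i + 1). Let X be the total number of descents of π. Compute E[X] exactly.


Write X = Σ X_I over i = 1, …, 221, with X_I the indicator of one descent.
There are 221 indicators.
For each fixed i, the pair (π(i), π(i+1)) is a uniformly random ordered pair of distinct values from {1, …, 222}; by symmetry P[π(i) > π(i+1)] = 1/2.
By linearity: E[X] = 221 · (1/2) = (222 − 1) · (1/2) = 221/2 ≈ 110.50000.

E[X] = 221/2 = 110.50000.


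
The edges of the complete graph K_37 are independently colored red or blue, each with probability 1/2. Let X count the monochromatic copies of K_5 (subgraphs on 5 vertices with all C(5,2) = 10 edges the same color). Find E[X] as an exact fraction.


Let X = Σ_S X_S over the C(37, 5) = 435897 subsets S of size 5, where X_S = 1 if the K_5 on S is monochromatic.
For a fixed S, the K_5 on S has C(5, 2) = 10 edges. P[all 10 edges red] = (1/2)^10, and likewise for blue, so P[monochromatic] = 2·(1/2)^10 = 2^{1 − 10} = 1/512.
By linearity of expectation: E[X] = C(37, 5) · 2^{1 − 10} = 435897 · 1/512 = 435897/512.
Numerically: E[X] ≈ 851.36133.

E[X] = C(37,5)·2^(1−C(5,2)) = 435897/512 ≈ 851.36133.


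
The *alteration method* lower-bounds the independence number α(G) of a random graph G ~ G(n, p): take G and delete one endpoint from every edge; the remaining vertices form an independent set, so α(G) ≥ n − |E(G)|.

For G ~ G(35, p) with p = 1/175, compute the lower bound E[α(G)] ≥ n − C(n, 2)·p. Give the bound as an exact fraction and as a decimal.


E[|E(G)|] = C(35, 2)·p = 595 · (1/175) = 17/5.
E[α(G)] ≥ n − E[|E(G)|] = 35 − 17/5 = 158/5.
Numerically: ≈ 31.600.
(This is only a lower bound; the true E[α(G)] may be larger.)

E[α(G)] ≥ 158/5 ≈ 31.600.


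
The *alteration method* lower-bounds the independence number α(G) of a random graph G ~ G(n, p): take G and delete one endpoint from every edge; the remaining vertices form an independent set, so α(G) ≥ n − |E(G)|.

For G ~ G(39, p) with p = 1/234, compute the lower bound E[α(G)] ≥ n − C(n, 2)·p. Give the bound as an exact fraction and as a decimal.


E[|E(G)|] = C(39, 2)·p = 741 · (1/234) = 19/6.
E[α(G)] ≥ n − E[|E(G)|] = 39 − 19/6 = 215/6.
Numerically: ≈ 35.833.
(This is only a lower bound; the true E[α(G)] may be larger.)

E[α(G)] ≥ 215/6 ≈ 35.833.


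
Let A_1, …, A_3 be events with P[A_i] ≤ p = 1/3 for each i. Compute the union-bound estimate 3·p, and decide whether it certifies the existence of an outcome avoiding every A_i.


Union bound: P[∪_{i=1}^{3} A_i] ≤ Σ_i P[A_i] ≤ 3·p = 3·(1/3) = 1.
Numerically: 1 ≈ 1.00000.
Is 1 < 1? NO.
Since the bound 1 is ≥ 1, the union bound is uninformative here; it does NOT by itself certify existence.

3·p = 1 ≈ 1.00000; existence NOT certified by the union bound.


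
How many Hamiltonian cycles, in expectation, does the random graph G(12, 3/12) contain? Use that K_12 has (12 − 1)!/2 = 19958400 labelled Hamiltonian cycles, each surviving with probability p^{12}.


K_12 has (12 − 1)!/2 = 19958400 labelled Hamiltonian cycles.
For each such Hamiltonian cycle H, let X_H = 1 if all 12 edges of H are present in G. Then P[X_H = 1] = p^{12} = (1/4)^{12} = 1/16777216.
By linearity of expectation: E[X] = Σ_H E[X_H] = 19958400 · p^{12} = 19958400 · 1/16777216 = 155925/131072.
Numerically: E[X] ≈ 1.19.

E[X] = 19958400 · (1/4)^{12} = 155925/131072 ≈ 1.19.


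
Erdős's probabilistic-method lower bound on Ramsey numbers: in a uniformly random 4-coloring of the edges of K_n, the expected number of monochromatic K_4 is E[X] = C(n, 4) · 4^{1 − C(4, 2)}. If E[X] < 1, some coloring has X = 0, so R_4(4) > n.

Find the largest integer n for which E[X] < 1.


We need C(n, 4) · 4^{1 − 6} < 1, i.e. C(n, 4) < 4^{6 − 1} = 1024.
Check values of n near the boundary:
  n = 13: C(13, 4) = 715; 715 < 1024? YES
  n = 14: C(14, 4) = 1001; 1001 < 1024? YES
  n = 15: C(15, 4) = 1365; 1365 < 1024? NO
  n = 16: C(16, 4) = 1820; 1820 < 1024? NO
  n = 17: C(17, 4) = 2380; 2380 < 1024? NO
The largest n with C(n, 4) < 1024 is n = 14 (where E[X] = 1001/1024 ≈ 0.9775391). Hence R_4(4) > 14, i.e. R_4(4) ≥ 15.

Largest n = 14; hence R_4(4) > 14.


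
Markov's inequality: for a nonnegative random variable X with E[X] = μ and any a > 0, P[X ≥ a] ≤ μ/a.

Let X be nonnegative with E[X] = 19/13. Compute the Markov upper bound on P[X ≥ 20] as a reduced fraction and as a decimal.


μ = E[X] = 19/13, a = 20.
Markov: P[X ≥ 20] ≤ μ/a = (19/13)/20 = 19/260.
Numerically: ≈ 0.07308.
(Since a = 20 > μ = 1.46154, the bound 19/260 is < 1 and informative.)

P[X ≥ 20] ≤ 19/260 ≈ 0.07308.


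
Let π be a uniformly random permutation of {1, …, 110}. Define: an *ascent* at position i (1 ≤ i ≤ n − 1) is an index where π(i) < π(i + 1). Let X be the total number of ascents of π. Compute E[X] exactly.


Write X = Σ X_I over i = 1, …, 109, with X_I the indicator of one ascent.
There are 109 indicators.
For each fixed i, the pair (π(i), π(i+1)) is a uniformly random ordered pair of distinct values from {1, …, 110}; by symmetry P[π(i) < π(i+1)] = 1/2.
By linearity: E[X] = 109 · (1/2) = (110 − 1) · (1/2) = 109/2 ≈ 54.500.

E[X] = 109/2 = 54.500.


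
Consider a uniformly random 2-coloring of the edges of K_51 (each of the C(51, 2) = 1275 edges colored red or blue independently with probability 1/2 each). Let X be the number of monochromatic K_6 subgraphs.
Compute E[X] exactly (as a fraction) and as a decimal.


Let X = Σ_S X_S over the C(51, 6) = 18009460 subsets S of size 6, where X_S = 1 if the K_6 on S is monochromatic.
For a fixed S, the K_6 on S has C(6, 2) = 15 edges. P[all 15 edges red] = (1/2)^15, and likewise for blue, so P[monochromatic] = 2·(1/2)^15 = 2^{1 − 15} = 1/16384.
By linearity of expectation: E[X] = C(51, 6) · 2^{1 − 15} = 18009460 · 1/16384 = 4502365/4096.
Numerically: E[X] ≈ 1099.2102.

E[X] = C(51,6)·2^(1−C(6,2)) = 4502365/4096 ≈ 1099.2102.


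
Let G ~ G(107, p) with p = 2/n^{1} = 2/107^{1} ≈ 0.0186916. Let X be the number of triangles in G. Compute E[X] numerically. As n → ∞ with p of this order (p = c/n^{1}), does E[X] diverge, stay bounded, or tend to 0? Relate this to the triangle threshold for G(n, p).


Number of potential triangles: C(107, 3) = 198485.
Each occurs with probability p³ ≈ (0.0186916)³ ≈ 6.53038302e-06.
By linearity: E[X] = C(107, 3)·p³ ≈ 198485 · 6.53038302e-06 ≈ 1.296183.
Here α = 1, so p = 2/n is exactly at the triangle threshold p ~ 1/n. Asymptotically E[X] → c³/6 = 2³/6 = 4/3 ≈ 1.333333, a bounded constant. In this regime the triangle count is asymptotically Poisson(c³/6).

E[X] ≈ 1.296183; in regime p = Θ(1/n^{1}) E[X] stays bounded (at the triangle threshold p ~ 1/n).


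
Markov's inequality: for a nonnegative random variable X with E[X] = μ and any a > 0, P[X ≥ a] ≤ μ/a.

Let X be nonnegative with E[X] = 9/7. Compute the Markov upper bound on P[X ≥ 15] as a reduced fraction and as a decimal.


μ = E[X] = 9/7, a = 15.
Markov: P[X ≥ 15] ≤ μ/a = (9/7)/15 = 3/35.
Numerically: ≈ 0.086.
(Since a = 15 > μ = 1.286, the bound 3/35 is < 1 and informative.)

P[X ≥ 15] ≤ 3/35 ≈ 0.086.


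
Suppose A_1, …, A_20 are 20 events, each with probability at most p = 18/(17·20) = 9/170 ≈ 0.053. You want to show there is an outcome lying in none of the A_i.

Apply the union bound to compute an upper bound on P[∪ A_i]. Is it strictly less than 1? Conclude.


Union bound: P[∪_{i=1}^{20} A_i] ≤ Σ_i P[A_i] ≤ 20·p = 20·(9/170) = 18/17.
Numerically: 18/17 ≈ 1.059.
Is 18/17 < 1? NO.
Since the bound 18/17 is ≥ 1, the union bound is uninformative here; it does NOT by itself certify existence.

20·p = 18/17 ≈ 1.059; existence NOT certified by the union bound.


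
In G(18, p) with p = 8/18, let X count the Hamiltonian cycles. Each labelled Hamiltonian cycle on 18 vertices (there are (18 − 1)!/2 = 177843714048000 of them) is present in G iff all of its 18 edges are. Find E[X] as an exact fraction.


K_18 has (18 − 1)!/2 = 177843714048000 labelled Hamiltonian cycles.
For each such Hamiltonian cycle H, let X_H = 1 if all 18 edges of H are present in G. Then P[X_H = 1] = p^{18} = (4/9)^{18} = 68719476736/150094635296999121.
Summing the indicators: E[X] = Σ_H E[X_H] = 177843714048000 · p^{18} = 177843714048000 · 68719476736/150094635296999121 = 16764508875398316032000/205891132094649.
Numerically: E[X] ≈ 8.14e+07.

E[X] = 177843714048000 · (4/9)^{18} = 16764508875398316032000/205891132094649 ≈ 8.14e+07.


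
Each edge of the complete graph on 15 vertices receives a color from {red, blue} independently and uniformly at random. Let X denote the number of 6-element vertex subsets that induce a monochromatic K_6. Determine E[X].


Let X = Σ_S X_S over the C(15, 6) = 5005 subsets S of size 6, where X_S = 1 if the K_6 on S is monochromatic.
For a fixed S, the K_6 on S has C(6, 2) = 15 edges. P[all 15 edges red] = (1/2)^15, and likewise for blue, so P[monochromatic] = 2·(1/2)^15 = 2^{1 − 15} = 1/16384.
Summing: E[X] = C(15, 6) · 2^{1 − 15} = 5005 · 1/16384 = 5005/16384.
Numerically: E[X] ≈ 0.30548.

E[X] = C(15,6)·2^(1−C(6,2)) = 5005/16384 ≈ 0.30548.


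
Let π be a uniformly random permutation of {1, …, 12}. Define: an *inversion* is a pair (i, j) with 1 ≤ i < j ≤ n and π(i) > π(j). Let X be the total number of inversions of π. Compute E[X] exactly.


Write X = Σ X_I over the C(12, 2) = 66 pairs i < j, with X_I the indicator of one inversion.
There are 66 indicators.
For each fixed pair i < j, the values π(i) and π(j) are two distinct elements of {1, …, 12} in uniformly random order; by symmetry P[π(i) > π(j)] = 1/2.
By linearity: E[X] = 66 · (1/2) = C(12, 2) · (1/2) = 66/2 = 33 ≈ 33.00000.

E[X] = 33 = 33.00000.


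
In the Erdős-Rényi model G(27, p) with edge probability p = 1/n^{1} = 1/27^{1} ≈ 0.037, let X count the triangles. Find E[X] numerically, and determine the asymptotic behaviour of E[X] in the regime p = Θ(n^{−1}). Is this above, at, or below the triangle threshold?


Number of potential triangles: C(27, 3) = 2925.
Each occurs with probability p³ ≈ (0.037)³ ≈ 5.08053e-05.
By linearity: E[X] = C(27, 3)·p³ ≈ 2925 · 5.08053e-05 ≈ 0.149.
Here α = 1, so p = 1/n is exactly at the triangle threshold p ~ 1/n. Asymptotically E[X] → c³/6 = 1³/6 = 1/6 ≈ 0.167, a bounded constant. In this regime the triangle count is asymptotically Poisson(c³/6).

E[X] ≈ 0.149; in regime p = Θ(1/n^{1}) E[X] stays bounded (at the triangle threshold p ~ 1/n).


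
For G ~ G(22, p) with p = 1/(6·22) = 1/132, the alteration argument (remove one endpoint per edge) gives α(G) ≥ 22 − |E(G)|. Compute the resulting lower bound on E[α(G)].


E[|E(G)|] = C(22, 2)·p = 231 · (1/132) = 7/4.
E[α(G)] ≥ n − E[|E(G)|] = 22 − 7/4 = 81/4.
Numerically: ≈ 20.250.
(This is only a lower bound; the true E[α(G)] may be larger.)

E[α(G)] ≥ 81/4 ≈ 20.250.


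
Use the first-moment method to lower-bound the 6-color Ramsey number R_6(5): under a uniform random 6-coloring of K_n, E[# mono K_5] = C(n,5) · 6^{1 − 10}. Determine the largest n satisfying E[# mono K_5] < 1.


We need C(n, 5) · 6^{1 − 10} < 1, i.e. C(n, 5) < 6^{10 − 1} = 10077696.
Check values of n near the boundary:
  n = 62: C(62, 5) = 6471002; 6471002 < 10077696? YES
  n = 63: C(63, 5) = 7028847; 7028847 < 10077696? YES
  n = 64: C(64, 5) = 7624512; 7624512 < 10077696? YES
  n = 65: C(65, 5) = 8259888; 8259888 < 10077696? YES
  n = 66: C(66, 5) = 8936928; 8936928 < 10077696? YES
  n = 67: C(67, 5) = 9657648; 9657648 < 10077696? YES
  n = 68: C(68, 5) = 10424128; 10424128 < 10077696? NO
The largest n with C(n, 5) < 10077696 is n = 67 (where E[X] = 67067/69984 ≈ 0.95832). Hence R_6(5) > 67, i.e. R_6(5) ≥ 68.

Largest n = 67; hence R_6(5) > 67.


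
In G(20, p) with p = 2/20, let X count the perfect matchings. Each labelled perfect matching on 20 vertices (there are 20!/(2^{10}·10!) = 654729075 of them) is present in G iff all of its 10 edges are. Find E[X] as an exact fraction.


K_20 has 20!/(2^{10}·10!) = 654729075 labelled perfect matchings.
For each such perfect matching H, let X_H = 1 if all 10 edges of H are present in G. Then P[X_H = 1] = p^{10} = (1/10)^{10} = 1/10000000000.
Summing the indicators: E[X] = Σ_H E[X_H] = 654729075 · p^{10} = 654729075 · 1/10000000000 = 26189163/400000000.
Numerically: E[X] ≈ 0.065473.

E[X] = 654729075 · (1/10)^{10} = 26189163/400000000 ≈ 0.065473.


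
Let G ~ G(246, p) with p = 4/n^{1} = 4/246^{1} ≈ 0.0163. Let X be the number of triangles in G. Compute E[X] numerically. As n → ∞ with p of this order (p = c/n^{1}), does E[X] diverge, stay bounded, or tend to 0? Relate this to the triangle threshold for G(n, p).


Number of potential triangles: C(246, 3) = 2450980.
Each occurs with probability p³ ≈ (0.0163)³ ≈ 4.29907e-06.
By linearity: E[X] = C(246, 3)·p³ ≈ 2450980 · 4.29907e-06 ≈ 10.537.
Here α = 1, so p = 4/n is exactly at the triangle threshold p ~ 1/n. Asymptotically E[X] → c³/6 = 4³/6 = 32/3 ≈ 10.667, a bounded constant. In this regime the triangle count is asymptotically Poisson(c³/6).

E[X] ≈ 10.537; in regime p = Θ(1/n^{1}) E[X] stays bounded (at the triangle threshold p ~ 1/n).


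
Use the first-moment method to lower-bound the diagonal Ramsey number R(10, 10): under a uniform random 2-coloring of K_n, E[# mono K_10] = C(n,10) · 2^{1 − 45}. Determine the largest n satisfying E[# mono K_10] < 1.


We need C(n, 10) · 2^{1 − 45} < 1, i.e. C(n, 10) < 2^{45 − 1} = 17592186044416.
Check values of n near the boundary:
  n = 94: C(94, 10) = 9041256841903; 9041256841903 < 17592186044416? YES
  n = 95: C(95, 10) = 10104934117421; 10104934117421 < 17592186044416? YES
  n = 96: C(96, 10) = 11279926456656; 11279926456656 < 17592186044416? YES
  n = 97: C(97, 10) = 12576469727536; 12576469727536 < 17592186044416? YES
  n = 98: C(98, 10) = 14005614014756; 14005614014756 < 17592186044416? YES
  n = 99: C(99, 10) = 15579278510796; 15579278510796 < 17592186044416? YES
  n = 100: C(100, 10) = 17310309456440; 17310309456440 < 17592186044416? YES
  n = 101: C(101, 10) = 19212541264840; 19212541264840 < 17592186044416? NO
The largest n with C(n, 10) < 17592186044416 is n = 100 (where E[X] = 2163788682055/2199023255552 ≈ 0.9840). Hence R(10, 10) > 100, i.e. R(10, 10) ≥ 101.

Largest n = 100; hence R(10, 10) > 100.


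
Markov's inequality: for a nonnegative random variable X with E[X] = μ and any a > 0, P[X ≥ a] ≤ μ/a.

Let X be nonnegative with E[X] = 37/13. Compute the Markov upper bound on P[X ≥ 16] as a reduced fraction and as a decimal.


μ = E[X] = 37/13, a = 16.
Markov: P[X ≥ 16] ≤ μ/a = (37/13)/16 = 37/208.
Numerically: ≈ 0.1779.
(Since a = 16 > μ = 2.8462, the bound 37/208 is < 1 and informative.)

P[X ≥ 16] ≤ 37/208 ≈ 0.1779.


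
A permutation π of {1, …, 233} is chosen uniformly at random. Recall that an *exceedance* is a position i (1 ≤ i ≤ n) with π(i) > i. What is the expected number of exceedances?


Write X = Σ_{i=1}^{233} X_i, where X_i = 1_{π(i) > i}.
For each fixed i, π(i) is uniform over {1, …, 233} (marginal of a uniform permutation), so P[π(i) > i] = (n − i)/n. Summing: Σ_{i=1}^{233} (n − i)/n = (0 + 1 + … + 232)/233 = 233(233 − 1)/(2·233) = (233 − 1)/2.
Hence E[X] = Σ_{i=1}^{233} (233 − i)/233 = 116 ≈ 116.00000.

E[X] = 116 = 116.00000.


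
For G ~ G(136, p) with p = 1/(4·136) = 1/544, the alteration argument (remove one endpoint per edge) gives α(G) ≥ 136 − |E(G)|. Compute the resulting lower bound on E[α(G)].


E[|E(G)|] = C(136, 2)·p = 9180 · (1/544) = 135/8.
E[α(G)] ≥ n − E[|E(G)|] = 136 − 135/8 = 953/8.
Numerically: ≈ 119.125.
(This is only a lower bound; the true E[α(G)] may be larger.)

E[α(G)] ≥ 953/8 ≈ 119.125.


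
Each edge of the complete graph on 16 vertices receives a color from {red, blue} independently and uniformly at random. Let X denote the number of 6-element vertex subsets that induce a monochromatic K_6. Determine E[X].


Let X = Σ_S X_S over the C(16, 6) = 8008 subsets S of size 6, where X_S = 1 if the K_6 on S is monochromatic.
For a fixed S, the K_6 on S has C(6, 2) = 15 edges. P[all 15 edges red] = (1/2)^15, and likewise for blue, so P[monochromatic] = 2·(1/2)^15 = 2^{1 − 15} = 1/16384.
By linearity: E[X] = C(16, 6) · 2^{1 − 15} = 8008 · 1/16384 = 1001/2048.
Numerically: E[X] ≈ 0.489.

E[X] = C(16,6)·2^(1−C(6,2)) = 1001/2048 ≈ 0.489.


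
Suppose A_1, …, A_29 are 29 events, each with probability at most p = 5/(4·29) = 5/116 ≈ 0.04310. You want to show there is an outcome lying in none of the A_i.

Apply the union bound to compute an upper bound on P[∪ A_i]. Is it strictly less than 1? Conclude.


Union bound: P[∪_{i=1}^{29} A_i] ≤ Σ_i P[A_i] ≤ 29·p = 29·(5/116) = 5/4.
Numerically: 5/4 ≈ 1.25000.
Is 5/4 < 1? NO.
Since the bound 5/4 is ≥ 1, the union bound is uninformative here; it does NOT by itself certify existence.

29·p = 5/4 ≈ 1.25000; existence NOT certified by the union bound.


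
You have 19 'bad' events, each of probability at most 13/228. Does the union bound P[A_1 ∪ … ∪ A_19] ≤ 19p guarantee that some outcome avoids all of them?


Union bound: P[∪_{i=1}^{19} A_i] ≤ Σ_i P[A_i] ≤ 19·p = 19·(13/228) = 13/12.
Numerically: 13/12 ≈ 1.083.
Is 13/12 < 1? NO.
Since the bound 13/12 is ≥ 1, the union bound is uninformative here; it does NOT by itself certify existence.

19·p = 13/12 ≈ 1.083; existence NOT certified by the union bound.


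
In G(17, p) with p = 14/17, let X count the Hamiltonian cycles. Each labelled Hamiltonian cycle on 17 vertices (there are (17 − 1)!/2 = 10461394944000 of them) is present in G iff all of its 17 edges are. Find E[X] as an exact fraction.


K_17 has (17 − 1)!/2 = 10461394944000 labelled Hamiltonian cycles.
For each such Hamiltonian cycle H, let X_H = 1 if all 17 edges of H are present in G. Then P[X_H = 1] = p^{17} = (14/17)^{17} = 30491346729331195904/827240261886336764177.
Summing the indicators: E[X] = Σ_H E[X_H] = 10461394944000 · p^{17} = 10461394944000 · 30491346729331195904/827240261886336764177 = 318982020509976309331579109376000/827240261886336764177.
Numerically: E[X] ≈ 3.86e+11.

E[X] = 10461394944000 · (14/17)^{17} = 318982020509976309331579109376000/827240261886336764177 ≈ 3.86e+11.


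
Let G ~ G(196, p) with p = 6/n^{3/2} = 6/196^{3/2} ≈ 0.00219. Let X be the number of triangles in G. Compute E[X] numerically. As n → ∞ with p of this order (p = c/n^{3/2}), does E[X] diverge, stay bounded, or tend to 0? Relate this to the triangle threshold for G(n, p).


Number of potential triangles: C(196, 3) = 1235780.
Each occurs with probability p³ ≈ (0.00219)³ ≈ 1.04545e-08.
By linearity: E[X] = C(196, 3)·p³ ≈ 1235780 · 1.04545e-08 ≈ 0.013.
Since α = 3/2 > 1, p = c/n^{3/2} = o(1/n) is below the triangle threshold p ~ 1/n. Asymptotically E[X] ~ (c³/6)·n^{3(1−α)} = (6³/6)·n^{-1.5} → 0, so by Markov's inequality G has no triangles w.h.p.

E[X] ≈ 0.013; in regime p = Θ(1/n^{3/2}) E[X] tends to 0 (below the triangle threshold p ~ 1/n).


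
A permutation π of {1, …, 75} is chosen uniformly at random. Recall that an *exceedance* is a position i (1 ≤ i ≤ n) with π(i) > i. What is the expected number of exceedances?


Write X = Σ_{i=1}^{75} X_i, where X_i = 1_{π(i) > i}.
For each fixed i, π(i) is uniform over {1, …, 75} (marginal of a uniform permutation), so P[π(i) > i] = (n − i)/n. Summing: Σ_{i=1}^{75} (n − i)/n = (0 + 1 + … + 74)/75 = 75(75 − 1)/(2·75) = (75 − 1)/2.
Hence E[X] = Σ_{i=1}^{75} (75 − i)/75 = 37 ≈ 37.000.

E[X] = 37 = 37.000.


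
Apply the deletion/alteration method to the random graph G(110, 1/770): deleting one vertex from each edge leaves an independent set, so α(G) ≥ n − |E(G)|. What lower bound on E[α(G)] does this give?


E[|E(G)|] = C(110, 2)·p = 5995 · (1/770) = 109/14.
E[α(G)] ≥ n − E[|E(G)|] = 110 − 109/14 = 1431/14.
Numerically: ≈ 102.21429.
(This is only a lower bound; the true E[α(G)] may be larger.)

E[α(G)] ≥ 1431/14 ≈ 102.21429.


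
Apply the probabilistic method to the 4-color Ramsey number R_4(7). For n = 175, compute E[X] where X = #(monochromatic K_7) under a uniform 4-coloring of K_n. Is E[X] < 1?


E[X] = C(175, 7) · 4^{1 − 21} = 883208107275 · 4^{−20} = 883208107275/1099511627776.
As a reduced fraction: E[X] = 883208107275/1099511627776 ≈ 0.803273.
Is E[X] < 1? YES.
Since E[X] < 1, there exists a 4-coloring of K_{175} with no monochromatic K_7; hence R_4(7) > 175.

E[X] = 883208107275/1099511627776 ≈ 0.803273; E[X] < 1, so R_4(7) > 175.


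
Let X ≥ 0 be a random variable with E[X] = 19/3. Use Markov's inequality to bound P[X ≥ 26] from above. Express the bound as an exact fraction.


μ = E[X] = 19/3, a = 26.
Markov: P[X ≥ 26] ≤ μ/a = (19/3)/26 = 19/78.
Numerically: ≈ 0.24359.
(Since a = 26 > μ = 6.33333, the bound 19/78 is < 1 and informative.)

P[X ≥ 26] ≤ 19/78 ≈ 0.24359.


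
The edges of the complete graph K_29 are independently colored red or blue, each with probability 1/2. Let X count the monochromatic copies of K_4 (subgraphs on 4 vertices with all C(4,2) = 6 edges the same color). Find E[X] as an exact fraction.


Let X = Σ_S X_S over the C(29, 4) = 23751 subsets S of size 4, where X_S = 1 if the K_4 on S is monochromatic.
For a fixed S, the K_4 on S has C(4, 2) = 6 edges. P[all 6 edges red] = (1/2)^6, and likewise for blue, so P[monochromatic] = 2·(1/2)^6 = 2^{1 − 6} = 1/32.
By linearity: E[X] = C(29, 4) · 2^{1 − 6} = 23751 · 1/32 = 23751/32.
Numerically: E[X] ≈ 742.218750.

E[X] = C(29,4)·2^(1−C(4,2)) = 23751/32 ≈ 742.218750.


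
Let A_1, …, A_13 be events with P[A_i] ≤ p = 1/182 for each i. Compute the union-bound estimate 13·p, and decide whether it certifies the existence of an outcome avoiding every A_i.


Union bound: P[∪_{i=1}^{13} A_i] ≤ Σ_i P[A_i] ≤ 13·p = 13·(1/182) = 1/14.
Numerically: 1/14 ≈ 0.071429.
Is 1/14 < 1? YES.
Since P[∪ A_i] ≤ 1/14 < 1, the complement has P[∩ A_i^c] ≥ 1 − 1/14 = 13/14 > 0, so some outcome avoids every A_i.

13·p = 1/14 ≈ 0.071429; existence CERTIFIED by the union bound.


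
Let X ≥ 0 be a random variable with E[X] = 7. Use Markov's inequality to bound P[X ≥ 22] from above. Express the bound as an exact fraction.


μ = E[X] = 7, a = 22.
Markov: P[X ≥ 22] ≤ μ/a = (7)/22 = 7/22.
Numerically: ≈ 0.31818.
(Since a = 22 > μ = 7.00000, the bound 7/22 is < 1 and informative.)

P[X ≥ 22] ≤ 7/22 ≈ 0.31818.


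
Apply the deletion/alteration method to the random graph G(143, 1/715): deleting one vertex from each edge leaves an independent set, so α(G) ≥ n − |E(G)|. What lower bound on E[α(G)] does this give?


E[|E(G)|] = C(143, 2)·p = 10153 · (1/715) = 71/5.
E[α(G)] ≥ n − E[|E(G)|] = 143 − 71/5 = 644/5.
Numerically: ≈ 128.8000.
(This is only a lower bound; the true E[α(G)] may be larger.)

E[α(G)] ≥ 644/5 ≈ 128.8000.


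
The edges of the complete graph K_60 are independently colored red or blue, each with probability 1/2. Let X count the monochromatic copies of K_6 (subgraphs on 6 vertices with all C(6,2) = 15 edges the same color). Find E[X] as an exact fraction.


Let X = Σ_S X_S over the C(60, 6) = 50063860 subsets S of size 6, where X_S = 1 if the K_6 on S is monochromatic.
For a fixed S, the K_6 on S has C(6, 2) = 15 edges. P[all 15 edges red] = (1/2)^15, and likewise for blue, so P[monochromatic] = 2·(1/2)^15 = 2^{1 − 15} = 1/16384.
Summing: E[X] = C(60, 6) · 2^{1 − 15} = 50063860 · 1/16384 = 12515965/4096.
Numerically: E[X] ≈ 3055.656.

E[X] = C(60,6)·2^(1−C(6,2)) = 12515965/4096 ≈ 3055.656.


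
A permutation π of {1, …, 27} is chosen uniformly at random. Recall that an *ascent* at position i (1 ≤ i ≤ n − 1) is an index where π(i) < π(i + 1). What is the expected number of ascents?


Write X = Σ X_I over i = 1, …, 26, with X_I the indicator of one ascent.
There are 26 indicators.
For each fixed i, the pair (π(i), π(i+1)) is a uniformly random ordered pair of distinct values from {1, …, 27}; by symmetry P[π(i) < π(i+1)] = 1/2.
By linearity: E[X] = 26 · (1/2) = (27 − 1) · (1/2) = 13 ≈ 13.000000.

E[X] = 13 = 13.000000.


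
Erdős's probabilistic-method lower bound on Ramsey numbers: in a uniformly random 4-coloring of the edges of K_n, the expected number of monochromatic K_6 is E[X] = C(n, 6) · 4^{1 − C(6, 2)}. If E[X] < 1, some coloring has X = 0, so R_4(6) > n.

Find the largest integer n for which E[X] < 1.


We need C(n, 6) · 4^{1 − 15} < 1, i.e. C(n, 6) < 4^{15 − 1} = 268435456.
Check values of n near the boundary:
  n = 73: C(73, 6) = 170230452; 170230452 < 268435456? YES
  n = 74: C(74, 6) = 185250786; 185250786 < 268435456? YES
  n = 75: C(75, 6) = 201359550; 201359550 < 268435456? YES
  n = 76: C(76, 6) = 218618940; 218618940 < 268435456? YES
  n = 77: C(77, 6) = 237093780; 237093780 < 268435456? YES
  n = 78: C(78, 6) = 256851595; 256851595 < 268435456? YES
  n = 79: C(79, 6) = 277962685; 277962685 < 268435456? NO
  n = 80: C(80, 6) = 300500200; 300500200 < 268435456? NO
  n = 81: C(81, 6) = 324540216; 324540216 < 268435456? NO
The largest n with C(n, 6) < 268435456 is n = 78 (where E[X] = 256851595/268435456 ≈ 0.95685). Hence R_4(6) > 78, i.e. R_4(6) ≥ 79.

Largest n = 78; hence R_4(6) > 78.


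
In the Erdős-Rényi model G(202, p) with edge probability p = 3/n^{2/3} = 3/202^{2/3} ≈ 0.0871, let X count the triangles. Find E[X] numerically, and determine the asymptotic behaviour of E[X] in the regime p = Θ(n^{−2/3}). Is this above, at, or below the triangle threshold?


Number of potential triangles: C(202, 3) = 1353400.
Each occurs with probability p³ ≈ (0.0871)³ ≈ 6.61700e-04.
By linearity: E[X] = C(202, 3)·p³ ≈ 1353400 · 6.61700e-04 ≈ 895.545.
Since α = 2/3 < 1, p = c/n^{2/3} ≫ 1/n is above the triangle threshold p ~ 1/n. Asymptotically E[X] ~ (c³/6)·n^{3(1−α)} = (3³/6)·n^{1} → ∞; triangles are abundant w.h.p.

E[X] ≈ 895.545; in regime p = Θ(1/n^{2/3}) E[X] diverges (above the triangle threshold p ~ 1/n).


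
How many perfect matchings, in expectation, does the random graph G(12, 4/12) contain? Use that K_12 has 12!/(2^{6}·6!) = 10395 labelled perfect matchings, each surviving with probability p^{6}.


K_12 has 12!/(2^{6}·6!) = 10395 labelled perfect matchings.
For each such perfect matching H, let X_H = 1 if all 6 edges of H are present in G. Then P[X_H = 1] = p^{6} = (1/3)^{6} = 1/729.
Summing the indicators: E[X] = Σ_H E[X_H] = 10395 · p^{6} = 10395 · 1/729 = 385/27.
Numerically: E[X] ≈ 14.3.

E[X] = 10395 · (1/3)^{6} = 385/27 ≈ 14.3.


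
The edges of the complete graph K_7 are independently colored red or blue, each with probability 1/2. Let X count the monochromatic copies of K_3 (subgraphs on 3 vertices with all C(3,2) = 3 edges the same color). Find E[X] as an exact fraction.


Let X = Σ_S X_S over the C(7, 3) = 35 subsets S of size 3, where X_S = 1 if the K_3 on S is monochromatic.
For a fixed S, the K_3 on S has C(3, 2) = 3 edges. P[all 3 edges red] = (1/2)^3, and likewise for blue, so P[monochromatic] = 2·(1/2)^3 = 2^{1 − 3} = 1/4.
By linearity of expectation: E[X] = C(7, 3) · 2^{1 − 3} = 35 · 1/4 = 35/4.
Numerically: E[X] ≈ 8.750.

E[X] = C(7,3)·2^(1−C(3,2)) = 35/4 ≈ 8.750.


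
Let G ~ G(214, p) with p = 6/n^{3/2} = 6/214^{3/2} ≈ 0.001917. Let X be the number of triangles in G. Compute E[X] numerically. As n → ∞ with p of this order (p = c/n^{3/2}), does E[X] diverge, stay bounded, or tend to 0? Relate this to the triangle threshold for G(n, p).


Number of potential triangles: C(214, 3) = 1610564.
Each occurs with probability p³ ≈ (0.001917)³ ≈ 7.040310e-09.
By linearity: E[X] = C(214, 3)·p³ ≈ 1610564 · 7.040310e-09 ≈ 0.0113.
Since α = 3/2 > 1, p = c/n^{3/2} = o(1/n) is below the triangle threshold p ~ 1/n. Asymptotically E[X] ~ (c³/6)·n^{3(1−α)} = (6³/6)·n^{-1.5} → 0, so by Markov's inequality G has no triangles w.h.p.

E[X] ≈ 0.0113; in regime p = Θ(1/n^{3/2}) E[X] tends to 0 (below the triangle threshold p ~ 1/n).
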